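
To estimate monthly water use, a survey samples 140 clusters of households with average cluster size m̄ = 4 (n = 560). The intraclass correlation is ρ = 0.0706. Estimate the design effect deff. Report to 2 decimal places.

1.21

deff = 1 + (4 − 1)·0.0706 = 1 + 0.2118 = 1.2118.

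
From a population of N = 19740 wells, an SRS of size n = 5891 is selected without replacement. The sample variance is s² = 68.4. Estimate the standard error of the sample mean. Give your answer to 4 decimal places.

0.0903

Under SRS without replacement, Var(ȳ) = (1 − f)·s²/n with f = n/N = 5891/19740 = 0.29842958.
Var(ȳ) = (1 − 0.29842958)·68.4/5891 = 0.70157042·0.011610932 = 0.0081458863.
SE(ȳ) = √(0.0081458863) = 0.0903.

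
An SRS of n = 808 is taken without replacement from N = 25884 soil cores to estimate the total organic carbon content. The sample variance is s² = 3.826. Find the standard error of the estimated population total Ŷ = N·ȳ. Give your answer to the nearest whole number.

1753

Var(Ŷ) = N²·Var(ȳ) = N²·(1 − n/N)·s²/n.
f = 808/25884 = 0.03121620; Var(ȳ) = 0.96878380·3.826/808 = 0.0045873352.
Var(Ŷ) = 25884² · 0.0045873352 = 3.0734295 × 10^6.
SE(Ŷ) = √(3.0734295 × 10^6) = 1753.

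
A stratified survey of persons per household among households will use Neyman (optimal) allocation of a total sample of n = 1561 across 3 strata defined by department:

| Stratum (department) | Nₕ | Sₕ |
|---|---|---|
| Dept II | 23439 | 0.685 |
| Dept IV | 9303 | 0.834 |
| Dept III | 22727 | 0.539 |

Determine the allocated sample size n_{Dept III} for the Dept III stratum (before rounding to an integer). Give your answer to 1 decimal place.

530.2

Neyman allocation: nₕ = n·NₕSₕ / Σⱼ NⱼSⱼ.
Σ NⱼSⱼ = 23439·0.685 + 9303·0.834 + 22727·0.539 = 36064.27.
n_{Dept III} = 1561·22727·0.539 / 36064.27 = 530.2.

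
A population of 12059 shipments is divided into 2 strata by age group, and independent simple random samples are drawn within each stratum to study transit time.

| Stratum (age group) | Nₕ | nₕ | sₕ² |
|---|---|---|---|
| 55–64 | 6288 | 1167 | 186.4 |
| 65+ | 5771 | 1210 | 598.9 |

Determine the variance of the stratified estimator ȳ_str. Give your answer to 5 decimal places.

Var(ȳ_str) = Σₕ Wₕ²(1 − fₕ)sₕ²/nₕ with Wₕ = Nₕ/N, N = 12059.
55–64: Wₕ = 0.52143627; term = 0.52143627²·(1 − 0.18559160)·186.4/1167 = 0.035368755.
65+: Wₕ = 0.47856373; term = 0.47856373²·(1 − 0.20966903)·598.9/1210 = 0.08958958.
Sum = 0.12495834.

0.12496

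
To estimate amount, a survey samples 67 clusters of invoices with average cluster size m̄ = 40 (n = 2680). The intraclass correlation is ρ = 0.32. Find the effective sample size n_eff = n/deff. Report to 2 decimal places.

198.81

deff = 1 + (40 − 1)·0.32 = 1 + 12.48 = 13.48.
n_eff = 2680 / 13.48 = 198.81.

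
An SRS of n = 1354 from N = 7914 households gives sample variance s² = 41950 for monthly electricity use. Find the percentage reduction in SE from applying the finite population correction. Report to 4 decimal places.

8.9555

f = n/N = 1354/7914 = 0.17108921.
SE_no-fpc = √(s²/n) = 5.5661724; SE_fpc = √((1−f)s²/n) = 5.0676959.
Ratio = √(1−f) = 0.91044538. Reduction = 100·(1 − 0.91044538) = 8.9555%.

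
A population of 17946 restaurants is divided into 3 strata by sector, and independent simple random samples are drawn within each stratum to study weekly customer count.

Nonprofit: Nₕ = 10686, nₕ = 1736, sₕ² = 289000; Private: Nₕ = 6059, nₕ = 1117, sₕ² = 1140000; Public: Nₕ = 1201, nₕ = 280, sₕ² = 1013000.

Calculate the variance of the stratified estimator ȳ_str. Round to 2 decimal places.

156.75

Var(ȳ_str) = Σₕ Wₕ²(1 − fₕ)sₕ²/nₕ with Wₕ = Nₕ/N, N = 17946.
Nonprofit: Wₕ = 0.59545303; term = 0.59545303²·(1 − 0.16245555)·289000/1736 = 49.436874.
Private: Wₕ = 0.33762398; term = 0.33762398²·(1 − 0.18435385)·1140000/1117 = 94.889912.
Public: Wₕ = 0.06692299; term = 0.06692299²·(1 − 0.23313905)·1013000/280 = 12.425639.
Sum = 156.75243.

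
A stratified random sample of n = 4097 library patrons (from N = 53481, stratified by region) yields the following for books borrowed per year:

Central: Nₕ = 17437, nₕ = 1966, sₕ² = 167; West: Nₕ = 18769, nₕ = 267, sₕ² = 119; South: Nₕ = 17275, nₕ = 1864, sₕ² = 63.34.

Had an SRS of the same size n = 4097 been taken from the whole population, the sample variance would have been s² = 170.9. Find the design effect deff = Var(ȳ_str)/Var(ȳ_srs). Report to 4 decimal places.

1.6950

Var(ȳ_str) = Σ Wₕ²(1−fₕ)sₕ²/nₕ with Wₕ = Nₕ/53481:
  Central: (17437/53481)²·(1−1966/17437)·167/1966 = 0.0080116888
  West: (18769/53481)²·(1−267/18769)·119/267 = 0.05411236
  South: (17275/53481)²·(1−1864/17275)·63.34/1864 = 0.0031628747
  → Var(ȳ_str) = 0.065286924.
Var(ȳ_srs) = (1 − 4097/53481)·170.9/4097 = 0.038517921.
deff = 0.065286924 / 0.038517921 = 1.6950.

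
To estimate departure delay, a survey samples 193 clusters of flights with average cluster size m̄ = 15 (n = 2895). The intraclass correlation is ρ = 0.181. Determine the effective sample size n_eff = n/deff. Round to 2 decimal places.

819.19

deff = 1 + (15 − 1)·0.181 = 1 + 2.534 = 3.534.
n_eff = 2895 / 3.534 = 819.19.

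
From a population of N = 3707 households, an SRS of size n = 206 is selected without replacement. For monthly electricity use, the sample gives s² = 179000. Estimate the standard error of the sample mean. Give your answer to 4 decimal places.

Under SRS without replacement, Var(ȳ) = (1 − f)·s²/n with f = n/N = 206/3707 = 0.05557054.
Var(ȳ) = (1 − 0.05557054)·179000/206 = 0.94442946·868.93204 = 820.64501.
SE(ȳ) = √(820.64501) = 28.6469.

28.6469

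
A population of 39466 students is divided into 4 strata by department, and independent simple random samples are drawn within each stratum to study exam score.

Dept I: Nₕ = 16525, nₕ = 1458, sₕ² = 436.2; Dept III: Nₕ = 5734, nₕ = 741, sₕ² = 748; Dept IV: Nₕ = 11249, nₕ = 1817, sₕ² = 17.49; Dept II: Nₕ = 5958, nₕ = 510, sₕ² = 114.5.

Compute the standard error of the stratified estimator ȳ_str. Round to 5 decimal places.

0.26779

Var(ȳ_str) = Σₕ Wₕ²(1 − fₕ)sₕ²/nₕ with Wₕ = Nₕ/N, N = 39466.
Dept I: Wₕ = 0.41871484; term = 0.41871484²·(1 − 0.08822995)·436.2/1458 = 0.047824471.
Dept III: Wₕ = 0.14528962; term = 0.14528962²·(1 − 0.12922916)·748/741 = 0.018554806.
Dept IV: Wₕ = 0.28503015; term = 0.28503015²·(1 − 0.16152547)·17.49/1817 = 6.5570179 × 10^-4.
Dept II: Wₕ = 0.15096539; term = 0.15096539²·(1 − 0.08559919)·114.5/510 = 0.004678716.
Sum = 0.071713695.
SE = √(0.071713695) = 0.26779.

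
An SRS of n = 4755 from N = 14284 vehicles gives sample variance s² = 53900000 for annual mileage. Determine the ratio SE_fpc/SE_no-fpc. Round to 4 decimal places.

0.8168

f = n/N = 4755/14284 = 0.33288995.
SE_no-fpc = √(s²/n) = 106.46801; SE_fpc = √((1−f)s²/n) = 86.959666.
Ratio = √(1−f) = 0.81676805.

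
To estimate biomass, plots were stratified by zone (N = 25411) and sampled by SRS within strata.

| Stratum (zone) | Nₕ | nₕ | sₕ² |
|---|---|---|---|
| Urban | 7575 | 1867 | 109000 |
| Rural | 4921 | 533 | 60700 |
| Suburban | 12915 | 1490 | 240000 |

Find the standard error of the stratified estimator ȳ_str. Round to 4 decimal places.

6.6727

Var(ȳ_str) = Σₕ Wₕ²(1 − fₕ)sₕ²/nₕ with Wₕ = Nₕ/N, N = 25411.
Urban: Wₕ = 0.29809925; term = 0.29809925²·(1 − 0.24646865)·109000/1867 = 3.9093564.
Rural: Wₕ = 0.19365629; term = 0.19365629²·(1 − 0.10831132)·60700/533 = 3.8083596.
Suburban: Wₕ = 0.50824446; term = 0.50824446²·(1 − 0.11536973)·240000/1490 = 36.807141.
Sum = 44.524857.
SE = √(44.524857) = 6.6727.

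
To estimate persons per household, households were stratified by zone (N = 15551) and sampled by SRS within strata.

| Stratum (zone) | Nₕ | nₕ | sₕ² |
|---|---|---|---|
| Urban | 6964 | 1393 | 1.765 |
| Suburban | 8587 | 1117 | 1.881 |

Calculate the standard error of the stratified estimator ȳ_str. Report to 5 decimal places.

0.02549

Var(ȳ_str) = Σₕ Wₕ²(1 − fₕ)sₕ²/nₕ with Wₕ = Nₕ/N, N = 15551.
Urban: Wₕ = 0.44781686; term = 0.44781686²·(1 − 0.20002872)·1.765/1393 = 2.0326793 × 10^-4.
Suburban: Wₕ = 0.55218314; term = 0.55218314²·(1 − 0.13008035)·1.881/1117 = 4.466641 × 10^-4.
Sum = 6.4993203 × 10^-4.
SE = √(6.4993203 × 10^-4) = 0.02549.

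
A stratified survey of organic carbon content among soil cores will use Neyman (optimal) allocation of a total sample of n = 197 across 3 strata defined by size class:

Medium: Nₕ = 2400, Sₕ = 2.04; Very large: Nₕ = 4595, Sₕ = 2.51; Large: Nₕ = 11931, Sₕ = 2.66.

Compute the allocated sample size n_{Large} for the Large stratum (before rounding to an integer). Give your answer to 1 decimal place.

Neyman allocation: nₕ = n·NₕSₕ / Σⱼ NⱼSⱼ.
Σ NⱼSⱼ = 2400·2.04 + 4595·2.51 + 11931·2.66 = 48165.91.
n_{Large} = 197·11931·2.66 / 48165.91 = 129.8.

129.8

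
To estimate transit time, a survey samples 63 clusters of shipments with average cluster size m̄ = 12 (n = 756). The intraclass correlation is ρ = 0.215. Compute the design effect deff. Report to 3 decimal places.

deff = 1 + (12 − 1)·0.215 = 1 + 2.365 = 3.365.

3.365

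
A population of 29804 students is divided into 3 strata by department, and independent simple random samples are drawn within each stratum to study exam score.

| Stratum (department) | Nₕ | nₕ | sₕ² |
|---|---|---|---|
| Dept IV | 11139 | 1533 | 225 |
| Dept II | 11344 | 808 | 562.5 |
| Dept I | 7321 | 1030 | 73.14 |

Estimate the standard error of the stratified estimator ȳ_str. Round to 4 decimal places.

Var(ȳ_str) = Σₕ Wₕ²(1 − fₕ)sₕ²/nₕ with Wₕ = Nₕ/N, N = 29804.
Dept IV: Wₕ = 0.37374178; term = 0.37374178²·(1 − 0.13762456)·225/1533 = 0.01767991.
Dept II: Wₕ = 0.38062005; term = 0.38062005²·(1 − 0.07122708)·562.5/808 = 0.093670758.
Dept I: Wₕ = 0.24563817; term = 0.24563817²·(1 − 0.14069116)·73.14/1030 = 0.0036817875.
Sum = 0.11503246.
SE = √(0.11503246) = 0.3392.

0.3392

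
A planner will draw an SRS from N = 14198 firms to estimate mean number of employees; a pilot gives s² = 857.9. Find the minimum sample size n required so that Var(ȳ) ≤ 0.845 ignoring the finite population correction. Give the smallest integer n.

Without fpc, n₀ = s²/D = 857.9/0.845 = 1015.2663.
Rounding up, n = 1016.

1016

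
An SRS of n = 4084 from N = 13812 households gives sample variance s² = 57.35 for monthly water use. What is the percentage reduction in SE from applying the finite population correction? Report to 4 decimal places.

16.0765

f = n/N = 4084/13812 = 0.29568491.
SE_no-fpc = √(s²/n) = 0.1185015; SE_fpc = √((1−f)s²/n) = 0.099450585.
Ratio = √(1−f) = 0.83923482. Reduction = 100·(1 − 0.83923482) = 16.0765%.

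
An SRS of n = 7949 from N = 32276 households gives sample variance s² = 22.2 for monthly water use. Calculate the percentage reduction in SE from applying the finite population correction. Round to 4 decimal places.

13.1831

f = n/N = 7949/32276 = 0.24628207.
SE_no-fpc = √(s²/n) = 0.052846988; SE_fpc = √((1−f)s²/n) = 0.045880132.
Ratio = √(1−f) = 0.86816930. Reduction = 100·(1 − 0.86816930) = 13.1831%.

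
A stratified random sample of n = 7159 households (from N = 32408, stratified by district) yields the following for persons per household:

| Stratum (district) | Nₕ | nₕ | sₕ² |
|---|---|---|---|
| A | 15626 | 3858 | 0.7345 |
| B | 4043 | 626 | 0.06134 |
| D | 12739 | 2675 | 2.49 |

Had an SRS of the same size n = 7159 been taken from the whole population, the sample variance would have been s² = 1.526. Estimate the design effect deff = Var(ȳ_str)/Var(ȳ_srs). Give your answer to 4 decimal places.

0.8927

Var(ȳ_str) = Σ Wₕ²(1−fₕ)sₕ²/nₕ with Wₕ = Nₕ/32408:
  A: (15626/32408)²·(1−3858/15626)·0.7345/3858 = 3.3333092 × 10^-5
  B: (4043/32408)²·(1−626/4043)·0.06134/626 = 1.2888836 × 10^-6
  D: (12739/32408)²·(1−2675/12739)·2.49/2675 = 1.1362583 × 10^-4
  → Var(ȳ_str) = 1.4824781 × 10^-4.
Var(ȳ_srs) = (1 − 7159/32408)·1.526/7159 = 1.6607112 × 10^-4.
deff = (1.4824781 × 10^-4) / (1.6607112 × 10^-4) = 0.8927.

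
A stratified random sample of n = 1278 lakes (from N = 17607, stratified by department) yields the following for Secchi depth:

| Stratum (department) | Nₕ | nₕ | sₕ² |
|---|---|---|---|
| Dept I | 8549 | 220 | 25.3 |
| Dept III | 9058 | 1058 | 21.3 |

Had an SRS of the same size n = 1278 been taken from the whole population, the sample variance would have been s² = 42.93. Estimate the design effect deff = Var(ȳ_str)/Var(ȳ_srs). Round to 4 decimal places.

0.9989

Var(ȳ_str) = Σ Wₕ²(1−fₕ)sₕ²/nₕ with Wₕ = Nₕ/17607:
  Dept I: (8549/17607)²·(1−220/8549)·25.3/220 = 0.026414068
  Dept III: (9058/17607)²·(1−1058/9058)·21.3/1058 = 0.0047059305
  → Var(ȳ_str) = 0.031119999.
Var(ȳ_srs) = (1 − 1278/17607)·42.93/1278 = 0.031153315.
deff = 0.031119999 / 0.031153315 = 0.9989.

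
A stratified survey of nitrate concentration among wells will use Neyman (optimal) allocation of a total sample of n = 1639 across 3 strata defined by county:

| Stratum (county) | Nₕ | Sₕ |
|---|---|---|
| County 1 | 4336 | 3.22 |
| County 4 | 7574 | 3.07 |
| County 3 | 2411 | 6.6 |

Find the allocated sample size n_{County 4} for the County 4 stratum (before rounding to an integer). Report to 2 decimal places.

717.35

Neyman allocation: nₕ = n·NₕSₕ / Σⱼ NⱼSⱼ.
Σ NⱼSⱼ = 4336·3.22 + 7574·3.07 + 2411·6.6 = 53126.7.
n_{County 4} = 1639·7574·3.07 / 53126.7 = 717.35.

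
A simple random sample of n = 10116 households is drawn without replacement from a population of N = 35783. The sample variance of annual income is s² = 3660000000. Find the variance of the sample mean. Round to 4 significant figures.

Under SRS without replacement, Var(ȳ) = (1 − f)·s²/n with f = n/N = 10116/35783 = 0.28270408.
Var(ȳ) = (1 − 0.28270408)·3660000000/10116 = 0.71729592·361803.08 = 259519.88.

259500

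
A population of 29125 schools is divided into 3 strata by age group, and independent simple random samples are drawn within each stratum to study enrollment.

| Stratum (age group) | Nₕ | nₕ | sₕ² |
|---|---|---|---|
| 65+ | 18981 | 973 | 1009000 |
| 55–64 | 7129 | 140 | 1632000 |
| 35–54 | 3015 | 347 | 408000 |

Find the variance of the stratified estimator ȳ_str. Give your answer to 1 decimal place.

1113.7

Var(ȳ_str) = Σₕ Wₕ²(1 − fₕ)sₕ²/nₕ with Wₕ = Nₕ/N, N = 29125.
65+: Wₕ = 0.65170815; term = 0.65170815²·(1 − 0.05126179)·1009000/973 = 417.86022.
55–64: Wₕ = 0.24477253; term = 0.24477253²·(1 − 0.01963810)·1632000/140 = 684.70564.
35–54: Wₕ = 0.10351931; term = 0.10351931²·(1 − 0.11509121)·408000/347 = 11.149925.
Sum = 1113.7158.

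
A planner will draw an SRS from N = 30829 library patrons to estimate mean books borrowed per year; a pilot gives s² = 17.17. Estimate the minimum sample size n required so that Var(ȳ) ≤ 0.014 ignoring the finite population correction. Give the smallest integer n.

1227

Without fpc, n₀ = s²/D = 17.17/0.014 = 1226.4286.
Rounding up, n = 1227.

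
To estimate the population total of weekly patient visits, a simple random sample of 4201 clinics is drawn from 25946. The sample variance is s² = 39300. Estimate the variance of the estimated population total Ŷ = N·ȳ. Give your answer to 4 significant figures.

Var(Ŷ) = N²·Var(ȳ) = N²·(1 − n/N)·s²/n.
f = 4201/25946 = 0.16191320; Var(ȳ) = 0.83808680·39300/4201 = 7.8402312.
Var(Ŷ) = 25946² · 7.8402312 = 5.2780038 × 10^9.

5.278 × 10^9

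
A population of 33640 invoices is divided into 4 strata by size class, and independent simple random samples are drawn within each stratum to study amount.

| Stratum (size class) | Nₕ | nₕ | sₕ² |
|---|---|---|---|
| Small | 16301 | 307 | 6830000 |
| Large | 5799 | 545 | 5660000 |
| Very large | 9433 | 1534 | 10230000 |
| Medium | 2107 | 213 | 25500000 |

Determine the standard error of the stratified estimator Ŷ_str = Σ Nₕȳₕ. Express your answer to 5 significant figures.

Var(Ŷ_str) = Σₕ Nₕ²(1 − fₕ)sₕ²/nₕ.
Small: 16301²·(1 − 307/16301)·6830000/307 = 5.8003429 × 10^12.
Large: 5799²·(1 − 545/5799)·5660000/545 = 3.164194 × 10^11.
Very large: 9433²·(1 − 1534/9433)·10230000/1534 = 4.9690369 × 10^11.
Medium: 2107²·(1 − 213/2107)·25500000/213 = 4.7775483 × 10^11.
Sum = 7.0914208 × 10^12.
SE = √(7.0914208 × 10^12) = 2.6630 × 10^6.

2.6630 × 10^6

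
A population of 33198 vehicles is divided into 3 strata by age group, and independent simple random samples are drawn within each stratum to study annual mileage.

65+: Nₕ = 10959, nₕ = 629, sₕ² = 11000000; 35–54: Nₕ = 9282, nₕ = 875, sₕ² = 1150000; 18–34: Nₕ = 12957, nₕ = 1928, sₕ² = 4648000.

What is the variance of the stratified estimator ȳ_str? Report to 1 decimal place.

2202.0

Var(ȳ_str) = Σₕ Wₕ²(1 − fₕ)sₕ²/nₕ with Wₕ = Nₕ/N, N = 33198.
65+: Wₕ = 0.33011025; term = 0.33011025²·(1 − 0.05739575)·11000000/629 = 1796.3437.
35–54: Wₕ = 0.27959516; term = 0.27959516²·(1 − 0.09426848)·1150000/875 = 93.056895.
18–34: Wₕ = 0.39029460; term = 0.39029460²·(1 − 0.14879988)·4648000/1928 = 312.59055.
Sum = 2201.9911.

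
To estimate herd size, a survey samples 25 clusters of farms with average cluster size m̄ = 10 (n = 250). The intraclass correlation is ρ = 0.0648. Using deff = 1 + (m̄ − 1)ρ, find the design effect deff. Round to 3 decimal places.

1.583

deff = 1 + (10 − 1)·0.0648 = 1 + 0.5832 = 1.5832.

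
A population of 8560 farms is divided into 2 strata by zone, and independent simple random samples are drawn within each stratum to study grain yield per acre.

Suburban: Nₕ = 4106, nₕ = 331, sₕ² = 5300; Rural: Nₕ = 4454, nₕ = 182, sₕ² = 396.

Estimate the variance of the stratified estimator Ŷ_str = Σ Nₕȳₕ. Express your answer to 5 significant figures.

Var(Ŷ_str) = Σₕ Nₕ²(1 − fₕ)sₕ²/nₕ.
Suburban: 4106²·(1 − 331/4106)·5300/331 = 2.4818971 × 10^8.
Rural: 4454²·(1 − 182/4454)·396/182 = 4.1400468 × 10^7.
Sum = 2.8959018 × 10^8.

2.8959 × 10^8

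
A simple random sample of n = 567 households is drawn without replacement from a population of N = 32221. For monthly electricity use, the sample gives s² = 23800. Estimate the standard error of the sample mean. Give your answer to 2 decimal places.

Under SRS without replacement, Var(ȳ) = (1 − f)·s²/n with f = n/N = 567/32221 = 0.01759722.
Var(ȳ) = (1 − 0.01759722)·23800/567 = 0.98240278·41.975309 = 41.23666.
SE(ȳ) = √(41.23666) = 6.42.

6.42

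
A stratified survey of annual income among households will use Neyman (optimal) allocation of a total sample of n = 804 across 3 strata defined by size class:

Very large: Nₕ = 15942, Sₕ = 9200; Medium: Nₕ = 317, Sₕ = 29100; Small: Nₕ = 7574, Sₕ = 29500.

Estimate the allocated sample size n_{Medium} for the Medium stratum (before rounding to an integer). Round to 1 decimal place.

19.6

Neyman allocation: nₕ = n·NₕSₕ / Σⱼ NⱼSⱼ.
Σ NⱼSⱼ = 15942·9200 + 317·29100 + 7574·29500 = 3.793241 × 10^8.
n_{Medium} = 804·317·29100 / (3.793241 × 10^8) = 19.6.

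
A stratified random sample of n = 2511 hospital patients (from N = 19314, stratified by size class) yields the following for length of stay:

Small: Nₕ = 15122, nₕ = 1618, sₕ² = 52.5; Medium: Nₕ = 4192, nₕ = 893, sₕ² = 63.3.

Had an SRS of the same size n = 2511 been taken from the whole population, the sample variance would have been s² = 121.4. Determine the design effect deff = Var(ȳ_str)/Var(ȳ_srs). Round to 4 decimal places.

Var(ȳ_str) = Σ Wₕ²(1−fₕ)sₕ²/nₕ with Wₕ = Nₕ/19314:
  Small: (15122/19314)²·(1−1618/15122)·52.5/1618 = 0.01776266
  Medium: (4192/19314)²·(1−893/4192)·63.3/893 = 0.0026279154
  → Var(ȳ_str) = 0.020390575.
Var(ȳ_srs) = (1 − 2511/19314)·121.4/2511 = 0.042061676.
deff = 0.020390575 / 0.042061676 = 0.4848.

0.4848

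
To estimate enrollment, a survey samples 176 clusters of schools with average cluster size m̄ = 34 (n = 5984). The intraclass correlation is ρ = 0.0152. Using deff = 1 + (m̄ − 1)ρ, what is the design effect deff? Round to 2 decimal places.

deff = 1 + (34 − 1)·0.0152 = 1 + 0.5016 = 1.5016.

1.50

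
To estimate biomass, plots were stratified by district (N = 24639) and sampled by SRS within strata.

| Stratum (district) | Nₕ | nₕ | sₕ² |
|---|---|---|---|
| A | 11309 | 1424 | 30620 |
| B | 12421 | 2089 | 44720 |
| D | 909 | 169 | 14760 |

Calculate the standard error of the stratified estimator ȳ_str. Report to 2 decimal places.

2.93

Var(ȳ_str) = Σₕ Wₕ²(1 − fₕ)sₕ²/nₕ with Wₕ = Nₕ/N, N = 24639.
A: Wₕ = 0.45898778; term = 0.45898778²·(1 − 0.12591741)·30620/1424 = 3.9595873.
B: Wₕ = 0.50411949; term = 0.50411949²·(1 − 0.16818292)·44720/2089 = 4.5254124.
D: Wₕ = 0.03689273; term = 0.03689273²·(1 − 0.18591859)·14760/169 = 0.096771863.
Sum = 8.5817716.
SE = √(8.5817716) = 2.93.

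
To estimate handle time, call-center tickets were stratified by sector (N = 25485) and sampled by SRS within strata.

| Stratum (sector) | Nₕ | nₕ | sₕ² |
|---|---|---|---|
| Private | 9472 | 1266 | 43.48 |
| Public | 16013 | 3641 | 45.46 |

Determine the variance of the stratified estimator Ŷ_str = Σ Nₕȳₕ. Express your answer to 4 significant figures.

5.143 × 10^6

Var(Ŷ_str) = Σₕ Nₕ²(1 − fₕ)sₕ²/nₕ.
Private: 9472²·(1 − 1266/9472)·43.48/1266 = 2.6694945 × 10^6.
Public: 16013²·(1 − 3641/16013)·45.46/3641 = 2.4735538 × 10^6.
Sum = 5.1430483 × 10^6.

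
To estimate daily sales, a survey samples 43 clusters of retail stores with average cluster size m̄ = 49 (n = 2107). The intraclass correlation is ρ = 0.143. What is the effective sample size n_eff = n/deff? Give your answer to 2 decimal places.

267.93

deff = 1 + (49 − 1)·0.143 = 1 + 6.864 = 7.864.
n_eff = 2107 / 7.864 = 267.93.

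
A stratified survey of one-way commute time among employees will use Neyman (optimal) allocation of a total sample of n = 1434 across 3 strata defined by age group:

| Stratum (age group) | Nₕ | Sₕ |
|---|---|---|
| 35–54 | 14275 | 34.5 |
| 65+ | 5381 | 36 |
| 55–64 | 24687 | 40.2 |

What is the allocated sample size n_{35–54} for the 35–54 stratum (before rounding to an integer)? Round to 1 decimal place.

Neyman allocation: nₕ = n·NₕSₕ / Σⱼ NⱼSⱼ.
Σ NⱼSⱼ = 14275·34.5 + 5381·36 + 24687·40.2 = 1.6786209 × 10^6.
n_{35–54} = 1434·14275·34.5 / (1.6786209 × 10^6) = 420.7.

420.7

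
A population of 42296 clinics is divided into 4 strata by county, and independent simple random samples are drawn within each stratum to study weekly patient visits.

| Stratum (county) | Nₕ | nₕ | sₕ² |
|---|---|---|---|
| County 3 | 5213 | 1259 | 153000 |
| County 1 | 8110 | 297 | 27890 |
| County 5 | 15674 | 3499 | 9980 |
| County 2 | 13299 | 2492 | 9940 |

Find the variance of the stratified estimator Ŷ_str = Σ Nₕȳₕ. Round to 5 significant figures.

9.5727 × 10^9

Var(Ŷ_str) = Σₕ Nₕ²(1 − fₕ)sₕ²/nₕ.
County 3: 5213²·(1 − 1259/5213)·153000/1259 = 2.5048983 × 10^9.
County 1: 8110²·(1 − 297/8110)·27890/297 = 5.9501888 × 10^9.
County 5: 15674²·(1 − 3499/15674)·9980/3499 = 5.4429634 × 10^8.
County 2: 13299²·(1 − 2492/13299)·9940/2492 = 5.7327431 × 10^8.
Sum = 9.5726578 × 10^9.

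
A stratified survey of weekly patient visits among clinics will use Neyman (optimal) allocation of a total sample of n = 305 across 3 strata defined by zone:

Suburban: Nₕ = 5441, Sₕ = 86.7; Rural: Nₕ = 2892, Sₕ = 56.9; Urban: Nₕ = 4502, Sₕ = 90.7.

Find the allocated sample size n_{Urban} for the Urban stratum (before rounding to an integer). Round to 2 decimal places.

Neyman allocation: nₕ = n·NₕSₕ / Σⱼ NⱼSⱼ.
Σ NⱼSⱼ = 5441·86.7 + 2892·56.9 + 4502·90.7 = 1.0446209 × 10^6.
n_{Urban} = 305·4502·90.7 / (1.0446209 × 10^6) = 119.22.

119.22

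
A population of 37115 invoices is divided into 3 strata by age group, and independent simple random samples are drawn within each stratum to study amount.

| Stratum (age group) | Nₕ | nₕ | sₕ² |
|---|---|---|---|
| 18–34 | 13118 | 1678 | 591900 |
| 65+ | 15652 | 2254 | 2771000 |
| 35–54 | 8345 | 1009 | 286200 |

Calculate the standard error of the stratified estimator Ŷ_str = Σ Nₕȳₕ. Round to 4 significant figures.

572800

Var(Ŷ_str) = Σₕ Nₕ²(1 − fₕ)sₕ²/nₕ.
18–34: 13118²·(1 − 1678/13118)·591900/1678 = 5.2935867 × 10^10.
65+: 15652²·(1 − 2254/15652)·2771000/2254 = 2.5780565 × 10^11.
35–54: 8345²·(1 − 1009/8345)·286200/1009 = 1.7364574 × 10^10.
Sum = 3.2810609 × 10^11.
SE = √(3.2810609 × 10^11) = 572800.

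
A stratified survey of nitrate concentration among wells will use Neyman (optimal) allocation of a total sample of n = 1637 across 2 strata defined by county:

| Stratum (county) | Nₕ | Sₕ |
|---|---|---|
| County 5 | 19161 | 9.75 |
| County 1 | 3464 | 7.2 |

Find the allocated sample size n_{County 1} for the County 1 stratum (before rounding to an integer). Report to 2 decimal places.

192.80

Neyman allocation: nₕ = n·NₕSₕ / Σⱼ NⱼSⱼ.
Σ NⱼSⱼ = 19161·9.75 + 3464·7.2 = 211760.55.
n_{County 1} = 1637·3464·7.2 / 211760.55 = 192.80.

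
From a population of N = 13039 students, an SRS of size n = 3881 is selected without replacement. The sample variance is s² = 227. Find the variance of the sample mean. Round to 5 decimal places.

0.04108

Under SRS without replacement, Var(ȳ) = (1 − f)·s²/n with f = n/N = 3881/13039 = 0.29764552.
Var(ȳ) = (1 − 0.29764552)·227/3881 = 0.70235448·0.05849008 = 0.041080769.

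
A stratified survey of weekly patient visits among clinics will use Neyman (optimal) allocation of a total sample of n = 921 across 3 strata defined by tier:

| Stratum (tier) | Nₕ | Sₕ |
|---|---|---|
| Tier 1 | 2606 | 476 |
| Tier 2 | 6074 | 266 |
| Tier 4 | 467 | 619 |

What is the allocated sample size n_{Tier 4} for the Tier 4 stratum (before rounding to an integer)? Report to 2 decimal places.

Neyman allocation: nₕ = n·NₕSₕ / Σⱼ NⱼSⱼ.
Σ NⱼSⱼ = 2606·476 + 6074·266 + 467·619 = 3.145213 × 10^6.
n_{Tier 4} = 921·467·619 / (3.145213 × 10^6) = 84.65.

84.65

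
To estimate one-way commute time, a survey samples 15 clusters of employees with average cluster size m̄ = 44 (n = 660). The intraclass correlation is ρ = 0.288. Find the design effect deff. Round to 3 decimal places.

deff = 1 + (44 − 1)·0.288 = 1 + 12.384 = 13.384.

13.384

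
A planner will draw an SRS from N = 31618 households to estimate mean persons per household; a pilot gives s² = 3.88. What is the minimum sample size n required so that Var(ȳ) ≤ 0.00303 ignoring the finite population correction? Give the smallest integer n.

1281

Without fpc, n₀ = s²/D = 3.88/0.00303 = 1280.5281.
Rounding up, n = 1281.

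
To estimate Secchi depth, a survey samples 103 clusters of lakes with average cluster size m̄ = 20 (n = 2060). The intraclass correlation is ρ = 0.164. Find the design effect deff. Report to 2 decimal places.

4.12

deff = 1 + (20 − 1)·0.164 = 1 + 3.116 = 4.116.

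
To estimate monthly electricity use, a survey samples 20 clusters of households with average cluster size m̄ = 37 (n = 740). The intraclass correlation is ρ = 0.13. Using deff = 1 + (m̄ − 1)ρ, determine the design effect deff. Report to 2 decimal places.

deff = 1 + (37 − 1)·0.13 = 1 + 4.68 = 5.68.

5.68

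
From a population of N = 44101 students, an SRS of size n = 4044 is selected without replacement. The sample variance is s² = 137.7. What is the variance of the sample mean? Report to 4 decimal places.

Under SRS without replacement, Var(ȳ) = (1 − f)·s²/n with f = n/N = 4044/44101 = 0.09169860.
Var(ȳ) = (1 − 0.09169860)·137.7/4044 = 0.90830140·0.034050445 = 0.030928067.

0.0309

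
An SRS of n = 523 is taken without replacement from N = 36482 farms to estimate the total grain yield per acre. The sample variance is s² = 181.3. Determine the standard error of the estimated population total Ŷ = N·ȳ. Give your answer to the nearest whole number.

21325

Var(Ŷ) = N²·Var(ȳ) = N²·(1 − n/N)·s²/n.
f = 523/36482 = 0.01433584; Var(ȳ) = 0.98566416·181.3/523 = 0.34168435.
Var(Ŷ) = 36482² · 0.34168435 = 4.5476011 × 10^8.
SE(Ŷ) = √(4.5476011 × 10^8) = 21325.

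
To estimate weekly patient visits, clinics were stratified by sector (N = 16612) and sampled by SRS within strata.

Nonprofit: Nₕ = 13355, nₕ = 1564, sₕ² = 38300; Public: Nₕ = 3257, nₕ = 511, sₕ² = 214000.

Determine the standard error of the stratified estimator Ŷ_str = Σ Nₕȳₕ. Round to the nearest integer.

87188

Var(Ŷ_str) = Σₕ Nₕ²(1 − fₕ)sₕ²/nₕ.
Nonprofit: 13355²·(1 − 1564/13355)·38300/1564 = 3.8561734 × 10^9.
Public: 3257²·(1 − 511/3257)·214000/511 = 3.7455118 × 10^9.
Sum = 7.6016852 × 10^9.
SE = √(7.6016852 × 10^9) = 87188.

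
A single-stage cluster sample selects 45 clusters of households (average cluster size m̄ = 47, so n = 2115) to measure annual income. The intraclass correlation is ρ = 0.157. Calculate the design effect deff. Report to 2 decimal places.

8.22

deff = 1 + (47 − 1)·0.157 = 1 + 7.222 = 8.222.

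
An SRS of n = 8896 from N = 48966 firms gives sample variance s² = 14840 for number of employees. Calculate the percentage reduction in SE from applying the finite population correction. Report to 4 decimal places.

f = n/N = 8896/48966 = 0.18167708.
SE_no-fpc = √(s²/n) = 1.2915748; SE_fpc = √((1−f)s²/n) = 1.1683741.
Ratio = √(1−f) = 0.90461203. Reduction = 100·(1 − 0.90461203) = 9.5388%.

9.5388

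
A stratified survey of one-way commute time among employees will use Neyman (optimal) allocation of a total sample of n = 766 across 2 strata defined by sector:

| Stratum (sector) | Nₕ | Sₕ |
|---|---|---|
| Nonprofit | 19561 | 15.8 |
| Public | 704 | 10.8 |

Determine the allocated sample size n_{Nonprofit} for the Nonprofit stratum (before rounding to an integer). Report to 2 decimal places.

Neyman allocation: nₕ = n·NₕSₕ / Σⱼ NⱼSⱼ.
Σ NⱼSⱼ = 19561·15.8 + 704·10.8 = 316667.
n_{Nonprofit} = 766·19561·15.8 / 316667 = 747.61.

747.61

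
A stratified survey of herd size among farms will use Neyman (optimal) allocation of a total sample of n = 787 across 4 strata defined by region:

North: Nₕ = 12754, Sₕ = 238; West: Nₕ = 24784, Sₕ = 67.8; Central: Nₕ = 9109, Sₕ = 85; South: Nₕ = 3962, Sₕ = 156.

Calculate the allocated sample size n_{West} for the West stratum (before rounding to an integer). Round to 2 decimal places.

Neyman allocation: nₕ = n·NₕSₕ / Σⱼ NⱼSⱼ.
Σ NⱼSⱼ = 12754·238 + 24784·67.8 + 9109·85 + 3962·156 = 6.1081442 × 10^6.
n_{West} = 787·24784·67.8 / (6.1081442 × 10^6) = 216.50.

216.50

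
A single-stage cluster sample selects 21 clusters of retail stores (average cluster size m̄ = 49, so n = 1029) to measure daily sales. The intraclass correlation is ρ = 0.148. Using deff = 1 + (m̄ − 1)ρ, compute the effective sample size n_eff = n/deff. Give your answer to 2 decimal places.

deff = 1 + (49 − 1)·0.148 = 1 + 7.104 = 8.104.
n_eff = 1029 / 8.104 = 126.97.

126.97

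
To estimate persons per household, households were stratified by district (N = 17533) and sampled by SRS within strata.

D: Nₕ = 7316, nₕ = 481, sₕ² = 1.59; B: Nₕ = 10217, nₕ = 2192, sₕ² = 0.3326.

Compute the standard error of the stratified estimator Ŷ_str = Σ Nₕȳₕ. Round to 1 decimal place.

Var(Ŷ_str) = Σₕ Nₕ²(1 − fₕ)sₕ²/nₕ.
D: 7316²·(1 − 481/7316)·1.59/481 = 165296.73.
B: 10217²·(1 − 2192/10217)·0.3326/2192 = 12440.852.
Sum = 177737.58.
SE = √(177737.58) = 421.6.

421.6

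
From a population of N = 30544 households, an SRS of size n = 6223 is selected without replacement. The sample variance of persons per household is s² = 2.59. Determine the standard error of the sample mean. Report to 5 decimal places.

Under SRS without replacement, Var(ȳ) = (1 − f)·s²/n with f = n/N = 6223/30544 = 0.20373887.
Var(ȳ) = (1 − 0.20373887)·2.59/6223 = 0.79626113·4.1619798 × 10^-4 = 3.3140227 × 10^-4.
SE(ȳ) = √(3.3140227 × 10^-4) = 0.01820.

0.01820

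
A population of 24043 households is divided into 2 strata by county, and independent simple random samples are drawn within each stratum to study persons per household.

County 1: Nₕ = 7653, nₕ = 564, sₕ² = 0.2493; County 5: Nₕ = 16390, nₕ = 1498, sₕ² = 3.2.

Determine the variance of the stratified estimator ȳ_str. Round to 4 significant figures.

9.435 × 10^-4

Var(ȳ_str) = Σₕ Wₕ²(1 − fₕ)sₕ²/nₕ with Wₕ = Nₕ/N, N = 24043.
County 1: Wₕ = 0.31830470; term = 0.31830470²·(1 − 0.07369659)·0.2493/564 = 4.1484184 × 10^-5.
County 5: Wₕ = 0.68169530; term = 0.68169530²·(1 − 0.09139719)·3.2/1498 = 9.0197154 × 10^-4.
Sum = 9.4345572 × 10^-4.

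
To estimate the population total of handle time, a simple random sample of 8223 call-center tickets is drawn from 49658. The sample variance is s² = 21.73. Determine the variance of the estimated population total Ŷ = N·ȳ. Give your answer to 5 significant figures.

Var(Ŷ) = N²·Var(ȳ) = N²·(1 − n/N)·s²/n.
f = 8223/49658 = 0.16559265; Var(ȳ) = 0.83440735·21.73/8223 = 0.0022049947.
Var(Ŷ) = 49658² · 0.0022049947 = 5.4373338 × 10^6.

5.4373 × 10^6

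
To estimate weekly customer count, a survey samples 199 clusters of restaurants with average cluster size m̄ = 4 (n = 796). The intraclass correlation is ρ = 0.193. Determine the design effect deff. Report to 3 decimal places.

deff = 1 + (4 − 1)·0.193 = 1 + 0.579 = 1.579.

1.579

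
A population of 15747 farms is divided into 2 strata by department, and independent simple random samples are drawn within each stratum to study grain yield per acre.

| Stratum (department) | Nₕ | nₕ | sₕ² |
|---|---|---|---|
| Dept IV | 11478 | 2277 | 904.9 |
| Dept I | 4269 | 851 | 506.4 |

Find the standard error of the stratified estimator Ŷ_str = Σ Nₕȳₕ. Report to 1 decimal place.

Var(Ŷ_str) = Σₕ Nₕ²(1 − fₕ)sₕ²/nₕ.
Dept IV: 11478²·(1 − 2277/11478)·904.9/2277 = 4.1969984 × 10^7.
Dept I: 4269²·(1 − 851/4269)·506.4/851 = 8.682851 × 10^6.
Sum = 5.0652835 × 10^7.
SE = √(5.0652835 × 10^7) = 7117.1.

7117.1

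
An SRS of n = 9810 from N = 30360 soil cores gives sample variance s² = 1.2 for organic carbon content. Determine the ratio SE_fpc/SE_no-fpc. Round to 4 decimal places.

0.8227

f = n/N = 9810/30360 = 0.32312253.
SE_no-fpc = √(s²/n) = 0.011060025; SE_fpc = √((1−f)s²/n) = 0.0090993663.
Ratio = √(1−f) = 0.82272563.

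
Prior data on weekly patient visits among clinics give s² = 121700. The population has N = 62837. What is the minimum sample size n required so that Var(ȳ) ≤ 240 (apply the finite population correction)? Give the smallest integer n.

504

Without fpc, n₀ = s²/D = 121700/240 = 507.0833.
With fpc, (1 − n/N)·s²/n ≤ D requires n ≥ n₀/(1 + n₀/N) = 507.0833/(1 + 507.0833/62837) = 503.0240.
Rounding up, n = 504.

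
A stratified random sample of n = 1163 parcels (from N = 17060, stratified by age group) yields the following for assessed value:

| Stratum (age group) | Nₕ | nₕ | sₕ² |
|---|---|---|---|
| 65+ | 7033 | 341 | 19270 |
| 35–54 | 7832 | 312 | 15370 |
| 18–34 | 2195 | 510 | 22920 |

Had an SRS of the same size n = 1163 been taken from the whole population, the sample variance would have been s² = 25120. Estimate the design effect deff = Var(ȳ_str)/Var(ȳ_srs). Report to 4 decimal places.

Var(ȳ_str) = Σ Wₕ²(1−fₕ)sₕ²/nₕ with Wₕ = Nₕ/17060:
  65+: (7033/17060)²·(1−341/7033)·19270/341 = 9.1383088
  35–54: (7832/17060)²·(1−312/7832)·15370/312 = 9.9690033
  18–34: (2195/17060)²·(1−510/2195)·22920/510 = 0.57111138
  → Var(ȳ_str) = 19.678423.
Var(ȳ_srs) = (1 − 1163/17060)·25120/1163 = 20.126862.
deff = 19.678423 / 20.126862 = 0.9777.

0.9777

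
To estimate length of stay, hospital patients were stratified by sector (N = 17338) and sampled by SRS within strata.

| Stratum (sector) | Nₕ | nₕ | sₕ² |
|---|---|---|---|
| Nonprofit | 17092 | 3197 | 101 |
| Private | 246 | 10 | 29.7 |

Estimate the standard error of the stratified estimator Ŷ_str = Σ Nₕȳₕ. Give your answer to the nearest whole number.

Var(Ŷ_str) = Σₕ Nₕ²(1 − fₕ)sₕ²/nₕ.
Nonprofit: 17092²·(1 − 3197/17092)·101/3197 = 7.5029175 × 10^6.
Private: 246²·(1 − 10/246)·29.7/10 = 172426.32.
Sum = 7.6753438 × 10^6.
SE = √(7.6753438 × 10^6) = 2770.

2770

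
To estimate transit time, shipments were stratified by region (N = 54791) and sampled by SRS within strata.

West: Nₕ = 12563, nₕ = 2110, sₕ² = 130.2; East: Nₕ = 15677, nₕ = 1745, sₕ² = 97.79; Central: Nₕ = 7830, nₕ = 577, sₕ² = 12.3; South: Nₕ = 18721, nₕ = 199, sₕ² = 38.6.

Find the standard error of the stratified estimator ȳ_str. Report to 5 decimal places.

0.17200

Var(ȳ_str) = Σₕ Wₕ²(1 − fₕ)sₕ²/nₕ with Wₕ = Nₕ/N, N = 54791.
West: Wₕ = 0.22928948; term = 0.22928948²·(1 − 0.16795351)·130.2/2110 = 0.0026992579.
East: Wₕ = 0.28612363; term = 0.28612363²·(1 − 0.11130956)·97.79/1745 = 0.0040771528.
Central: Wₕ = 0.14290668; term = 0.14290668²·(1 − 0.07369093)·12.3/577 = 4.0326477 × 10^-4.
South: Wₕ = 0.34168020; term = 0.34168020²·(1 − 0.01062977)·38.6/199 = 0.022404368.
Sum = 0.029584043.
SE = √(0.029584043) = 0.17200.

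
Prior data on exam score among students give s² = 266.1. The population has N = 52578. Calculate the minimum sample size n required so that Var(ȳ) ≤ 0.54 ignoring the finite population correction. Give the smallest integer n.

Without fpc, n₀ = s²/D = 266.1/0.54 = 492.7778.
Rounding up, n = 493.

493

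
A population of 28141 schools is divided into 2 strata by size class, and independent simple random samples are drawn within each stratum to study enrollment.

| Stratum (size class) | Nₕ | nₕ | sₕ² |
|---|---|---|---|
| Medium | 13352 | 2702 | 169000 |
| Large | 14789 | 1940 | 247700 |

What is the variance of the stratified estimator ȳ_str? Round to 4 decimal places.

41.8685

Var(ȳ_str) = Σₕ Wₕ²(1 − fₕ)sₕ²/nₕ with Wₕ = Nₕ/N, N = 28141.
Medium: Wₕ = 0.47446786; term = 0.47446786²·(1 − 0.20236669)·169000/2702 = 11.230995.
Large: Wₕ = 0.52553214; term = 0.52553214²·(1 − 0.13117858)·247700/1940 = 30.637503.
Sum = 41.868498.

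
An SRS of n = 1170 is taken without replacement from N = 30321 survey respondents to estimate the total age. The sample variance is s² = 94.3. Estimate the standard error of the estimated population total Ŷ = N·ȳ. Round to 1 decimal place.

8440.4

Var(Ŷ) = N²·Var(ȳ) = N²·(1 − n/N)·s²/n.
f = 1170/30321 = 0.03858712; Var(ȳ) = 0.96141288·94.3/1170 = 0.077488235.
Var(Ŷ) = 30321² · 0.077488235 = 7.1239819 × 10^7.
SE(Ŷ) = √(7.1239819 × 10^7) = 8440.4.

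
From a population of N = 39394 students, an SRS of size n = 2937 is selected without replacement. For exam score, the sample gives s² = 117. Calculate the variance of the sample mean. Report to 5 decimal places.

Under SRS without replacement, Var(ȳ) = (1 − f)·s²/n with f = n/N = 2937/39394 = 0.07455450.
Var(ȳ) = (1 − 0.07455450)·117/2937 = 0.92544550·0.039836568 = 0.036866572.

0.03687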